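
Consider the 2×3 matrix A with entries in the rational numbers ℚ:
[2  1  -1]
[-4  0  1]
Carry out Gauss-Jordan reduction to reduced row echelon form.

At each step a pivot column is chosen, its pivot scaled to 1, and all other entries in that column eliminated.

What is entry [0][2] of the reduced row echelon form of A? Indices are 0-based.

M[0][2] = -1/4

step 1: normalize row 0 (÷2) = (1, 1/2, -1/2)
  row 1: subtract -4×row0 = (0, 2, -1)
step 2: normalize row 1 (÷2) = (0, 1, -1/2)
  row 0: subtract 1/2×row1 = (1, 0, -1/4)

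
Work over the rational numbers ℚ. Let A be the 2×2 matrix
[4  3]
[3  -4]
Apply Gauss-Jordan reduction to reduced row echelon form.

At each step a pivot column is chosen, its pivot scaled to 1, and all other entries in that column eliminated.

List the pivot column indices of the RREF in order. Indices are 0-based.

pivot columns: 0, 1

[1] R0 /= 4  ⇒  (1, 3/4)
     R1 -= 3·R0  ⇒  (0, -25/4)
[2] R1 /= -25/4  ⇒  (0, 1)
     R0 -= 3/4·R1  ⇒  (1, 0)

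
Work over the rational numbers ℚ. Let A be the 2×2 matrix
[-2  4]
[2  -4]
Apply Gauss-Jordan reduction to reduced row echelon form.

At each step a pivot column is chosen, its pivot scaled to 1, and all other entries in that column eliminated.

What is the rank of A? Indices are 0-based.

rank = 1

pivot(0,0)=-2: scale R0 → (1, -2)
  clear (1,0): R1 −= (2)R0 → (0, 0)
col 1: no nonzero at/below row 1; advance.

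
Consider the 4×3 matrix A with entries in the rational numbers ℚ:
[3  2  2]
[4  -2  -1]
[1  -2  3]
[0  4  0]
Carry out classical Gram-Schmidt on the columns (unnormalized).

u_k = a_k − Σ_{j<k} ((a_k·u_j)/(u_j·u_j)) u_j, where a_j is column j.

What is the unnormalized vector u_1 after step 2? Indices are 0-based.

u_1 = (32/13, -18/13, -24/13, 4)

Step 1: u_0 = a_0 = (3, 4, 1, 0).
Step 2: u_1 = a_1 − (-2/13)·u_0 = (32/13, -18/13, -24/13, 4).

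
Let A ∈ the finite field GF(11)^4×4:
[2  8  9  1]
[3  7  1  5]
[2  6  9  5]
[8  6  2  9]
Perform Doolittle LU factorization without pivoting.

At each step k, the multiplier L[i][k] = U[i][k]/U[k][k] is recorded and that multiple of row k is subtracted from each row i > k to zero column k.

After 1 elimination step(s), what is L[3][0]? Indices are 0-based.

[col 0] pivot 2
  R1 -= 7*R0 → (0, 6, 4, 9)  (L[1][0] := 7)
  R2 -= 1*R0 → (0, 9, 0, 4)  (L[2][0] := 1)
  R3 -= 4*R0 → (0, 7, 10, 5)  (L[3][0] := 4)

L[3][0] = 4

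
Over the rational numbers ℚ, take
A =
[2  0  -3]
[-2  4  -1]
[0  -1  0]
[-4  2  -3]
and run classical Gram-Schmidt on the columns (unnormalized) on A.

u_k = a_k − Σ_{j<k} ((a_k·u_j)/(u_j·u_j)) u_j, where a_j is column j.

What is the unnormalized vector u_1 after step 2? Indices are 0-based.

Step 1: u_0 = a_0 = (2, -2, 0, -4).
Step 2: u_1 = a_1 − (-2/3)·u_0 = (4/3, 8/3, -1, -2/3).

u_1 = (4/3, 8/3, -1, -2/3)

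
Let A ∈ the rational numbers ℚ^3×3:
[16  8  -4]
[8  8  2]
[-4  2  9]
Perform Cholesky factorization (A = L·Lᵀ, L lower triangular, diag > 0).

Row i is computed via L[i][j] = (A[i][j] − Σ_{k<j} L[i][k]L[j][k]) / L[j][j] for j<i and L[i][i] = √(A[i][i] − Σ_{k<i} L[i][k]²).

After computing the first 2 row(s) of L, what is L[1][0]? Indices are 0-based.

Step 1: L[0][0] = √(16) = 4.
  L[1][0] = (8) / L[0][0] = 2.
Step 2: L[1][1] = √(4) = 2.

L[1][0] = 2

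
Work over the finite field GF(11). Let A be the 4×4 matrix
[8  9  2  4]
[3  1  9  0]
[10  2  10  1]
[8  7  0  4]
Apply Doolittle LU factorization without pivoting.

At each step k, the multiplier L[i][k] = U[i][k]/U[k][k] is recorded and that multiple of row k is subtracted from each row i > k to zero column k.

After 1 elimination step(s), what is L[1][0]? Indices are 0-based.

L[1][0] = 10

Step 1: pivot at (0,0) is 8.
  row1 ← row1 − (10)·row0  ⇒  L[1][0]=10, U row1=(0, 10, 0, 4)
  row2 ← row2 − (4)·row0  ⇒  L[2][0]=4, U row2=(0, 10, 2, 7)
  row3 ← row3 − (1)·row0  ⇒  L[3][0]=1, U row3=(0, 9, 9, 0)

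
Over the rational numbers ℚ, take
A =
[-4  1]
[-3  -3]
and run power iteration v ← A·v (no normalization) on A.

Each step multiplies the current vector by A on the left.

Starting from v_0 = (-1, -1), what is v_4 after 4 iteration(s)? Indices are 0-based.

v_0 = (-1, -1).
v_1 = A·v_0 = (3, 6).
v_2 = A·v_1 = (-6, -27).
v_3 = A·v_2 = (-3, 99).
v_4 = A·v_3 = (111, -288).

v_4 = (111, -288)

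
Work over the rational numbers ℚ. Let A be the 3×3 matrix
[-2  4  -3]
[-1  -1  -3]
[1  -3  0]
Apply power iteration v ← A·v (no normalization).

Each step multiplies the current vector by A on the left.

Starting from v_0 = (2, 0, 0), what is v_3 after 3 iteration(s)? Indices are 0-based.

v_0 = (2, 0, 0).
v_1 = A·v_0 = (-4, -2, 2).
v_2 = A·v_1 = (-6, 0, 2).
v_3 = A·v_2 = (6, 0, -6).

v_3 = (6, 0, -6)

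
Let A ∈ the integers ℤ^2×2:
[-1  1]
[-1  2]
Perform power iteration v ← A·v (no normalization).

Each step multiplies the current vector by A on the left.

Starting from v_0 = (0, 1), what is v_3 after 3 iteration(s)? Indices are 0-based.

v_3 = (2, 5)

v_0 = (0, 1).
v_1 = A·v_0 = (1, 2).
v_2 = A·v_1 = (1, 3).
v_3 = A·v_2 = (2, 5).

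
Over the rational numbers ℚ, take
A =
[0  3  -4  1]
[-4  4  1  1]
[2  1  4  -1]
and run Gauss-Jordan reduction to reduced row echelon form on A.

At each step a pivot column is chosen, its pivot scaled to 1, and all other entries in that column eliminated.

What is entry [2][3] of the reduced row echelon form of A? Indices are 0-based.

M[2][3] = -3/17

pivot(0,0): swap R0↔R1
pivot(0,0)=-4: scale R0 → (1, -1, -1/4, -1/4)
  clear (2,0): R2 −= (2)R0 → (0, 3, 9/2, -1/2)
pivot(1,1)=3: scale R1 → (0, 1, -4/3, 1/3)
  clear (0,1): R0 −= (-1)R1 → (1, 0, -19/12, 1/12)
  clear (2,1): R2 −= (3)R1 → (0, 0, 17/2, -3/2)
pivot(2,2)=17/2: scale R2 → (0, 0, 1, -3/17)
  clear (0,2): R0 −= (-19/12)R2 → (1, 0, 0, -10/51)
  clear (1,2): R1 −= (-4/3)R2 → (0, 1, 0, 5/51)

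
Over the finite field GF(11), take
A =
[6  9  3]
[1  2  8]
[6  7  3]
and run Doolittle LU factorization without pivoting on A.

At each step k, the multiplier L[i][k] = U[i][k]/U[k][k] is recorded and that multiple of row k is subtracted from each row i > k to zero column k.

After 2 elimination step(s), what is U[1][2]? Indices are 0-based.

U[1][2] = 2

k=0: U[0][0]=6
  eliminate (1,0): mult=2, new row 1: (0, 6, 2); set L[1][0]=2
  eliminate (2,0): mult=1, new row 2: (0, 9, 0); set L[2][0]=1
k=1: U[1][1]=6
  eliminate (2,1): mult=7, new row 2: (0, 0, 8); set L[2][1]=7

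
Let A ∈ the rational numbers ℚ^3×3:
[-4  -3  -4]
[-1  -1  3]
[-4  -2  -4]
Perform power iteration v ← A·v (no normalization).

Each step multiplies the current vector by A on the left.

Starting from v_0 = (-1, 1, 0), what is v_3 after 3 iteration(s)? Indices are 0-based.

v_0 = (-1, 1, 0).
v_1 = A·v_0 = (1, 0, 2).
v_2 = A·v_1 = (-12, 5, -12).
v_3 = A·v_2 = (81, -29, 86).

v_3 = (81, -29, 86)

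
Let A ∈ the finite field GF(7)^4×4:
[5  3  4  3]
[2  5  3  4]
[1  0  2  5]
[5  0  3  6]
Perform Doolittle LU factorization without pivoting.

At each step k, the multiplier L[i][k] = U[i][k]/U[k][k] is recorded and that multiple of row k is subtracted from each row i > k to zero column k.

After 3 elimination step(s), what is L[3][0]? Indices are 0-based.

k=0: U[0][0]=5
  eliminate (1,0): mult=6, new row 1: (0, 1, 0, 0); set L[1][0]=6
  eliminate (2,0): mult=3, new row 2: (0, 5, 4, 3); set L[2][0]=3
  eliminate (3,0): mult=1, new row 3: (0, 4, 6, 3); set L[3][0]=1
k=1: U[1][1]=1
  eliminate (2,1): mult=5, new row 2: (0, 0, 4, 3); set L[2][1]=5
  eliminate (3,1): mult=4, new row 3: (0, 0, 6, 3); set L[3][1]=4
k=2: U[2][2]=4
  eliminate (3,2): mult=5, new row 3: (0, 0, 0, 2); set L[3][2]=5

L[3][0] = 1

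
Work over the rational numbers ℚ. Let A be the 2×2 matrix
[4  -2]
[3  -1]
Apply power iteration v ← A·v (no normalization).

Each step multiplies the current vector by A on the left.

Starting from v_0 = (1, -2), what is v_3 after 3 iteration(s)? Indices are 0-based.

v_3 = (50, 47)

v_0 = (1, -2).
v_1 = A·v_0 = (8, 5).
v_2 = A·v_1 = (22, 19).
v_3 = A·v_2 = (50, 47).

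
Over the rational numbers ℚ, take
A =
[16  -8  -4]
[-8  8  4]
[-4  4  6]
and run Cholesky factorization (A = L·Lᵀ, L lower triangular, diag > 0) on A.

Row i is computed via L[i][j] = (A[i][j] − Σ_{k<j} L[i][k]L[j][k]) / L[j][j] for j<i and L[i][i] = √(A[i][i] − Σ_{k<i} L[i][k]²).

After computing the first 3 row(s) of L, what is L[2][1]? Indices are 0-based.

Step 1: L[0][0] = √(16) = 4.
  L[1][0] = (-8) / L[0][0] = -2.
Step 2: L[1][1] = √(4) = 2.
  L[2][0] = (-4) / L[0][0] = -1.
  L[2][1] = (2) / L[1][1] = 1.
Step 3: L[2][2] = √(4) = 2.

L[2][1] = 1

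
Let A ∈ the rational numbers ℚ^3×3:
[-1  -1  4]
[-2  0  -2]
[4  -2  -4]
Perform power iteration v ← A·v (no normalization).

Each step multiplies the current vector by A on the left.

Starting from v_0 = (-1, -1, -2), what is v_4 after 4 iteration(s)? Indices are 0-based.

v_4 = (1536, -144, -2544)

v_0 = (-1, -1, -2).
v_1 = A·v_0 = (-6, 6, 6).
v_2 = A·v_1 = (24, 0, -60).
v_3 = A·v_2 = (-264, 72, 336).
v_4 = A·v_3 = (1536, -144, -2544).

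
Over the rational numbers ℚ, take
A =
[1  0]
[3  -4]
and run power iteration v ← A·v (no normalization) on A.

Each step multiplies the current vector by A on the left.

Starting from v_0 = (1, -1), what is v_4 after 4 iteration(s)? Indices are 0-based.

v_4 = (1, -409)

v_0 = (1, -1).
v_1 = A·v_0 = (1, 7).
v_2 = A·v_1 = (1, -25).
v_3 = A·v_2 = (1, 103).
v_4 = A·v_3 = (1, -409).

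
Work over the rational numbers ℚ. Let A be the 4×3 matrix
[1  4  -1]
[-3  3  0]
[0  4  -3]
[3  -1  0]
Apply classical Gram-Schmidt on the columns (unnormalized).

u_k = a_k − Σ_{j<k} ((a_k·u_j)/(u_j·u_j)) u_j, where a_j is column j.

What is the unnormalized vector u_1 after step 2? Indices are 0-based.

u_1 = (84/19, 33/19, 4, 5/19)

Step 1: u_0 = a_0 = (1, -3, 0, 3).
Step 2: u_1 = a_1 − (-8/19)·u_0 = (84/19, 33/19, 4, 5/19).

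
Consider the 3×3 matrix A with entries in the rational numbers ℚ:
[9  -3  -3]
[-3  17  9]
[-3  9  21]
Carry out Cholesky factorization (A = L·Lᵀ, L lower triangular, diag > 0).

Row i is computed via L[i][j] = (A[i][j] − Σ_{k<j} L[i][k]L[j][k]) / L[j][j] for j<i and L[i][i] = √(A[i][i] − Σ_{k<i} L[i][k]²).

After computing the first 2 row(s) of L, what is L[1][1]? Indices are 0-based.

Step 1: L[0][0] = √(9) = 3.
  L[1][0] = (-3) / L[0][0] = -1.
Step 2: L[1][1] = √(16) = 4.

L[1][1] = 4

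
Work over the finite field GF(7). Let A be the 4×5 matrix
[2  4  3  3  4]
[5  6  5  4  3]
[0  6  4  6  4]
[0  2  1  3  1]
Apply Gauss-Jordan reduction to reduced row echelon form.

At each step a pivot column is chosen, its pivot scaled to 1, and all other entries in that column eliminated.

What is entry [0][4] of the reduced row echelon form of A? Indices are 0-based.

M[0][4] = 4

step 1: normalize row 0 (÷2) = (1, 2, 5, 5, 2)
  row 1: subtract 5×row0 = (0, 3, 1, 0, 0)
step 2: normalize row 1 (÷3) = (0, 1, 5, 0, 0)
  row 0: subtract 2×row1 = (1, 0, 2, 5, 2)
  row 2: subtract 6×row1 = (0, 0, 2, 6, 4)
  row 3: subtract 2×row1 = (0, 0, 5, 3, 1)
step 3: normalize row 2 (÷2) = (0, 0, 1, 3, 2)
  row 0: subtract 2×row2 = (1, 0, 0, 6, 5)
  row 1: subtract 5×row2 = (0, 1, 0, 6, 4)
  row 3: subtract 5×row2 = (0, 0, 0, 2, 5)
step 4: normalize row 3 (÷2) = (0, 0, 0, 1, 6)
  row 0: subtract 6×row3 = (1, 0, 0, 0, 4)
  row 1: subtract 6×row3 = (0, 1, 0, 0, 3)
  row 2: subtract 3×row3 = (0, 0, 1, 0, 5)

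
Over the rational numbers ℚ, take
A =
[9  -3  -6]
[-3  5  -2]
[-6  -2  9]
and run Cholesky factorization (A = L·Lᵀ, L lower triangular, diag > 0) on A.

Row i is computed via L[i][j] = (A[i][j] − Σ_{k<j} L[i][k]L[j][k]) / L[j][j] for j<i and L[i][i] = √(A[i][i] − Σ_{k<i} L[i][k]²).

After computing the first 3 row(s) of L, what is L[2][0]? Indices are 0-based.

Step 1: L[0][0] = √(9) = 3.
  L[1][0] = (-3) / L[0][0] = -1.
Step 2: L[1][1] = √(4) = 2.
  L[2][0] = (-6) / L[0][0] = -2.
  L[2][1] = (-4) / L[1][1] = -2.
Step 3: L[2][2] = √(1) = 1.

L[2][0] = -2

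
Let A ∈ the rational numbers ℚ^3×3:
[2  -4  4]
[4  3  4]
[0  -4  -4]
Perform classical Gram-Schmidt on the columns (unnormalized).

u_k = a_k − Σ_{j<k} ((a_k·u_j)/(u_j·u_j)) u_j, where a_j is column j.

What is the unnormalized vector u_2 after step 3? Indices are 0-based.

u_2 = (160/67, -80/67, -220/67)

Step 1: u_0 = a_0 = (2, 4, 0).
Step 2: u_1 = a_1 − (1/5)·u_0 = (-22/5, 11/5, -4).
Step 3: u_2 = a_2 − (6/5)·u_0 − (12/67)·u_1 = (160/67, -80/67, -220/67).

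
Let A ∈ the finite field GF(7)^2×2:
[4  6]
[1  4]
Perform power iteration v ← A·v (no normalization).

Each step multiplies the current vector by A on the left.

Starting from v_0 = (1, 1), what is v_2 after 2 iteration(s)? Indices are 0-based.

v_0 = (1, 1).
v_1 = A·v_0 = (3, 5).
v_2 = A·v_1 = (0, 2).

v_2 = (0, 2)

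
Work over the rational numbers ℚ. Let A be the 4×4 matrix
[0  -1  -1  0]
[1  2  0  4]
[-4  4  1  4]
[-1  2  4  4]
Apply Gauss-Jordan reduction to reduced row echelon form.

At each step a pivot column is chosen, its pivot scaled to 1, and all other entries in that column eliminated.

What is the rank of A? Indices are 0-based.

pivot(0,0): swap R0↔R1
pivot(0,0)=1: scale R0 → (1, 2, 0, 4)
  clear (2,0): R2 −= (-4)R0 → (0, 12, 1, 20)
  clear (3,0): R3 −= (-1)R0 → (0, 4, 4, 8)
pivot(1,1)=-1: scale R1 → (0, 1, 1, 0)
  clear (0,1): R0 −= (2)R1 → (1, 0, -2, 4)
  clear (2,1): R2 −= (12)R1 → (0, 0, -11, 20)
  clear (3,1): R3 −= (4)R1 → (0, 0, 0, 8)
pivot(2,2)=-11: scale R2 → (0, 0, 1, -20/11)
  clear (0,2): R0 −= (-2)R2 → (1, 0, 0, 4/11)
  clear (1,2): R1 −= (1)R2 → (0, 1, 0, 20/11)
pivot(3,3)=8: scale R3 → (0, 0, 0, 1)
  clear (0,3): R0 −= (4/11)R3 → (1, 0, 0, 0)
  clear (1,3): R1 −= (20/11)R3 → (0, 1, 0, 0)
  clear (2,3): R2 −= (-20/11)R3 → (0, 0, 1, 0)

rank = 4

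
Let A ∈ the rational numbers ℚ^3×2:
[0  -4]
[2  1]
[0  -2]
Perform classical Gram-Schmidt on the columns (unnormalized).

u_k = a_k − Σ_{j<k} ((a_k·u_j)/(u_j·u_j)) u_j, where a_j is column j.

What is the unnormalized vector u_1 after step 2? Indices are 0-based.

u_1 = (-4, 0, -2)

Step 1: u_0 = a_0 = (0, 2, 0).
Step 2: u_1 = a_1 − (1/2)·u_0 = (-4, 0, -2).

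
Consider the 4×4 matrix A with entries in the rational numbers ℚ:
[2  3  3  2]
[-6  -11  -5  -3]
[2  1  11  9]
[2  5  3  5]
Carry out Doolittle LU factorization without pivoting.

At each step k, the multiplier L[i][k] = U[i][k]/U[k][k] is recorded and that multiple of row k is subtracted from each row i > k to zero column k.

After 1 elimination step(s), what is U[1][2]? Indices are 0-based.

[col 0] pivot 2
  R1 -= -3*R0 → (0, -2, 4, 3)  (L[1][0] := -3)
  R2 -= 1*R0 → (0, -2, 8, 7)  (L[2][0] := 1)
  R3 -= 1*R0 → (0, 2, 0, 3)  (L[3][0] := 1)

U[1][2] = 4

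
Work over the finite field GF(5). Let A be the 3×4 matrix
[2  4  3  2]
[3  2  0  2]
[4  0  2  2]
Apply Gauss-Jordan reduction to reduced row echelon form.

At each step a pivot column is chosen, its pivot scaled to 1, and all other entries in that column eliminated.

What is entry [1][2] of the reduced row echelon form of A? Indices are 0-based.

M[1][2] = 3

step 1: normalize row 0 (÷2) = (1, 2, 4, 1)
  row 1: subtract 3×row0 = (0, 1, 3, 4)
  row 2: subtract 4×row0 = (0, 2, 1, 3)
step 2: normalize row 1 (÷1) = (0, 1, 3, 4)
  row 0: subtract 2×row1 = (1, 0, 3, 3)
  row 2: subtract 2×row1 = (0, 0, 0, 0)
skip col 2 (zero from row 2)
skip col 3 (zero from row 2)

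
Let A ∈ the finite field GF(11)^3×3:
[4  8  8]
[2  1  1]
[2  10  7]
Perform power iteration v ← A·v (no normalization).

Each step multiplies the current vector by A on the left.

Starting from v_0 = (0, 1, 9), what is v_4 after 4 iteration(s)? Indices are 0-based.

v_0 = (0, 1, 9).
v_1 = A·v_0 = (3, 10, 7).
v_2 = A·v_1 = (5, 1, 1).
v_3 = A·v_2 = (3, 1, 5).
v_4 = A·v_3 = (5, 1, 7).

v_4 = (5, 1, 7)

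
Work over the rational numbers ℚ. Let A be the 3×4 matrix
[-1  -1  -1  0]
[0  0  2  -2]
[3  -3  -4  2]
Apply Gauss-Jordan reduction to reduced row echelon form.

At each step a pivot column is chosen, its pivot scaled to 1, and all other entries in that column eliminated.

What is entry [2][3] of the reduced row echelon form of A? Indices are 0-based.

M[2][3] = -1

pivot(0,0)=-1: scale R0 → (1, 1, 1, 0)
  clear (2,0): R2 −= (3)R0 → (0, -6, -7, 2)
pivot(1,1): swap R1↔R2
pivot(1,1)=-6: scale R1 → (0, 1, 7/6, -1/3)
  clear (0,1): R0 −= (1)R1 → (1, 0, -1/6, 1/3)
pivot(2,2)=2: scale R2 → (0, 0, 1, -1)
  clear (0,2): R0 −= (-1/6)R2 → (1, 0, 0, 1/6)
  clear (1,2): R1 −= (7/6)R2 → (0, 1, 0, 5/6)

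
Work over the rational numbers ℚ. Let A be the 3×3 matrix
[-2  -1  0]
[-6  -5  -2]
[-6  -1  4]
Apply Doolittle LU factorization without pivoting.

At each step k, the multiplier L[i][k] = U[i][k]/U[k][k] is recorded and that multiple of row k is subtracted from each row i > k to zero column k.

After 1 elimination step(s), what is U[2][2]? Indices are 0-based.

[col 0] pivot -2
  R1 -= 3*R0 → (0, -2, -2)  (L[1][0] := 3)
  R2 -= 3*R0 → (0, 2, 4)  (L[2][0] := 3)

U[2][2] = 4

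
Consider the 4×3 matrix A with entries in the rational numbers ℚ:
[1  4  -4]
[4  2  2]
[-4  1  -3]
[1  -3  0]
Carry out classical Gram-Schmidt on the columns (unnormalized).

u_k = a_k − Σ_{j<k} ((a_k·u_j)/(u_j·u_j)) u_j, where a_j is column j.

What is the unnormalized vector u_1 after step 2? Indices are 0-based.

u_1 = (131/34, 24/17, 27/17, -107/34)

Step 1: u_0 = a_0 = (1, 4, -4, 1).
Step 2: u_1 = a_1 − (5/34)·u_0 = (131/34, 24/17, 27/17, -107/34).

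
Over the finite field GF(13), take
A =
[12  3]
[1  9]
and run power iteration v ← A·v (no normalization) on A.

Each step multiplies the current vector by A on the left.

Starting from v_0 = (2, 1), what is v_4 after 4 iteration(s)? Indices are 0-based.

v_0 = (2, 1).
v_1 = A·v_0 = (1, 11).
v_2 = A·v_1 = (6, 9).
v_3 = A·v_2 = (8, 9).
v_4 = A·v_3 = (6, 11).

v_4 = (6, 11)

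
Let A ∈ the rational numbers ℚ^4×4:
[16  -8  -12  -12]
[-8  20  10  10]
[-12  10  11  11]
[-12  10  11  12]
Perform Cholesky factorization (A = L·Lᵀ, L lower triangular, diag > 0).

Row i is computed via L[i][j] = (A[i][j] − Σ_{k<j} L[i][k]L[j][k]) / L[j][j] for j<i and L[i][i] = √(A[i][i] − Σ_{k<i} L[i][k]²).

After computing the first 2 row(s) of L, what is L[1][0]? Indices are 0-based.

L[1][0] = -2

Step 1: L[0][0] = √(16) = 4.
  L[1][0] = (-8) / L[0][0] = -2.
Step 2: L[1][1] = √(16) = 4.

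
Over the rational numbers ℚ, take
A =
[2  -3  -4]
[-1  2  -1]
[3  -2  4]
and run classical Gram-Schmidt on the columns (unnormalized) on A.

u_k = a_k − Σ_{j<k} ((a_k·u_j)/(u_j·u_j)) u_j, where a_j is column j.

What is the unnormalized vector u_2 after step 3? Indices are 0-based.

u_2 = (-50/21, -125/42, 25/42)

Step 1: u_0 = a_0 = (2, -1, 3).
Step 2: u_1 = a_1 − (-1)·u_0 = (-1, 1, 1).
Step 3: u_2 = a_2 − (5/14)·u_0 − (7/3)·u_1 = (-50/21, -125/42, 25/42).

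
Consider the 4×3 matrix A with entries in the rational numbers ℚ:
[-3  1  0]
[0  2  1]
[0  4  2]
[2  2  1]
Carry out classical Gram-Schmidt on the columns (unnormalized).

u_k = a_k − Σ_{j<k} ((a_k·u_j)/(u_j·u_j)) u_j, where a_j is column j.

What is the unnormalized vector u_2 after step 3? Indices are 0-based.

Step 1: u_0 = a_0 = (-3, 0, 0, 2).
Step 2: u_1 = a_1 − (1/13)·u_0 = (16/13, 2, 4, 24/13).
Step 3: u_2 = a_2 − (2/13)·u_0 − (77/162)·u_1 = (-10/81, 4/81, 8/81, -5/27).

u_2 = (-10/81, 4/81, 8/81, -5/27)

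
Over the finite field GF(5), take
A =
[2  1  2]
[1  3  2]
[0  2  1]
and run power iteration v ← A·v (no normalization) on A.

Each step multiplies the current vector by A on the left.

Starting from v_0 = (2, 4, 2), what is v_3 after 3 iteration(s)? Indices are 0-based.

v_3 = (2, 2, 3)

v_0 = (2, 4, 2).
v_1 = A·v_0 = (2, 3, 0).
v_2 = A·v_1 = (2, 1, 1).
v_3 = A·v_2 = (2, 2, 3).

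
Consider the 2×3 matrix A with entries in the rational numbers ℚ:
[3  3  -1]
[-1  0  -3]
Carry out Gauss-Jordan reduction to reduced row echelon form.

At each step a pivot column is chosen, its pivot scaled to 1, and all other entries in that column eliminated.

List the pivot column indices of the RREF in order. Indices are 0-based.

pivot(0,0)=3: scale R0 → (1, 1, -1/3)
  clear (1,0): R1 −= (-1)R0 → (0, 1, -10/3)
pivot(1,1)=1: scale R1 → (0, 1, -10/3)
  clear (0,1): R0 −= (1)R1 → (1, 0, 3)

pivot columns: 0, 1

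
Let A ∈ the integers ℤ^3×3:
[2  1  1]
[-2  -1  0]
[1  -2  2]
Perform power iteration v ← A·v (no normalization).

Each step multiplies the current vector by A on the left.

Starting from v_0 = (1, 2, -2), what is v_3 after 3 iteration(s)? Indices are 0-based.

v_3 = (-18, 14, -15)

v_0 = (1, 2, -2).
v_1 = A·v_0 = (2, -4, -7).
v_2 = A·v_1 = (-7, 0, -4).
v_3 = A·v_2 = (-18, 14, -15).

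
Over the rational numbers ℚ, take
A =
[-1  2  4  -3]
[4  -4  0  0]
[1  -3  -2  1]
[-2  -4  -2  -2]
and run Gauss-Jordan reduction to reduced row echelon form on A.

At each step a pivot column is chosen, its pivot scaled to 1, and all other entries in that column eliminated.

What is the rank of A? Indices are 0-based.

[1] R0 /= -1  ⇒  (1, -2, -4, 3)
     R1 -= 4·R0  ⇒  (0, 4, 16, -12)
     R2 -= 1·R0  ⇒  (0, -1, 2, -2)
     R3 -= -2·R0  ⇒  (0, -8, -10, 4)
[2] R1 /= 4  ⇒  (0, 1, 4, -3)
     R0 -= -2·R1  ⇒  (1, 0, 4, -3)
     R2 -= -1·R1  ⇒  (0, 0, 6, -5)
     R3 -= -8·R1  ⇒  (0, 0, 22, -20)
[3] R2 /= 6  ⇒  (0, 0, 1, -5/6)
     R0 -= 4·R2  ⇒  (1, 0, 0, 1/3)
     R1 -= 4·R2  ⇒  (0, 1, 0, 1/3)
     R3 -= 22·R2  ⇒  (0, 0, 0, -5/3)
[4] R3 /= -5/3  ⇒  (0, 0, 0, 1)
     R0 -= 1/3·R3  ⇒  (1, 0, 0, 0)
     R1 -= 1/3·R3  ⇒  (0, 1, 0, 0)
     R2 -= -5/6·R3  ⇒  (0, 0, 1, 0)

rank = 4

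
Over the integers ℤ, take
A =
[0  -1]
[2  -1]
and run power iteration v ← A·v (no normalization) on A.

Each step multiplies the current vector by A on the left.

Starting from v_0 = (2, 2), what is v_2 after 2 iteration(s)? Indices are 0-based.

v_0 = (2, 2).
v_1 = A·v_0 = (-2, 2).
v_2 = A·v_1 = (-2, -6).

v_2 = (-2, -6)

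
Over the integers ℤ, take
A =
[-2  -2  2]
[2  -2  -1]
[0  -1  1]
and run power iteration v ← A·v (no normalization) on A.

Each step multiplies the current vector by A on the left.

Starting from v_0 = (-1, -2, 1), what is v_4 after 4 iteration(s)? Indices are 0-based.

v_4 = (66, 117, 39)

v_0 = (-1, -2, 1).
v_1 = A·v_0 = (8, 1, 3).
v_2 = A·v_1 = (-12, 11, 2).
v_3 = A·v_2 = (6, -48, -9).
v_4 = A·v_3 = (66, 117, 39).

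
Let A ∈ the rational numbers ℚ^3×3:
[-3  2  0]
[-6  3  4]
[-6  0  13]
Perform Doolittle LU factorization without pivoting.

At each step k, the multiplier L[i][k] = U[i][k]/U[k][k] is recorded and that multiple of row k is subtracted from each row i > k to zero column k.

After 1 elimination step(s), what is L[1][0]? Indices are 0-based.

L[1][0] = 2

Step 1: pivot at (0,0) is -3.
  row1 ← row1 − (2)·row0  ⇒  L[1][0]=2, U row1=(0, -1, 4)
  row2 ← row2 − (2)·row0  ⇒  L[2][0]=2, U row2=(0, -4, 13)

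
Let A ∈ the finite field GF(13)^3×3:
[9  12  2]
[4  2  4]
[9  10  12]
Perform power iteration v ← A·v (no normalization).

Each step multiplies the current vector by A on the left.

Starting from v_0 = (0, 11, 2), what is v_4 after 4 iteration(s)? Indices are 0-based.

v_0 = (0, 11, 2).
v_1 = A·v_0 = (6, 4, 4).
v_2 = A·v_1 = (6, 9, 12).
v_3 = A·v_2 = (4, 12, 2).
v_4 = A·v_3 = (2, 9, 11).

v_4 = (2, 9, 11)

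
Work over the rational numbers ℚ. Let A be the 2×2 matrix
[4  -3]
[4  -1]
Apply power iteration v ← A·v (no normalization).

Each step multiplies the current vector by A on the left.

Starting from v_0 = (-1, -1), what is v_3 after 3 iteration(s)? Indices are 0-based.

v_0 = (-1, -1).
v_1 = A·v_0 = (-1, -3).
v_2 = A·v_1 = (5, -1).
v_3 = A·v_2 = (23, 21).

v_3 = (23, 21)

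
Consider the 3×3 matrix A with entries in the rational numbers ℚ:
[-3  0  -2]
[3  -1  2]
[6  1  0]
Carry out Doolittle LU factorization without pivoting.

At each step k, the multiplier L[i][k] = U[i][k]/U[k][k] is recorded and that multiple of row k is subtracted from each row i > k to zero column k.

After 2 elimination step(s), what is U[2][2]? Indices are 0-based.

U[2][2] = -4

[col 0] pivot -3
  R1 -= -1*R0 → (0, -1, 0)  (L[1][0] := -1)
  R2 -= -2*R0 → (0, 1, -4)  (L[2][0] := -2)
[col 1] pivot -1
  R2 -= -1*R1 → (0, 0, -4)  (L[2][1] := -1)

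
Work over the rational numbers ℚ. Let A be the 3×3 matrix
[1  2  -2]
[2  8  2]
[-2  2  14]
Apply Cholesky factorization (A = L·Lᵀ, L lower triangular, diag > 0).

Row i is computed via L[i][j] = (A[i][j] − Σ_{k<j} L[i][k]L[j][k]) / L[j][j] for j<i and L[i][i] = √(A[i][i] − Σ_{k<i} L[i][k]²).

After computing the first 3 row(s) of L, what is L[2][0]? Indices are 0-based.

L[2][0] = -2

Step 1: L[0][0] = √(1) = 1.
  L[1][0] = (2) / L[0][0] = 2.
Step 2: L[1][1] = √(4) = 2.
  L[2][0] = (-2) / L[0][0] = -2.
  L[2][1] = (6) / L[1][1] = 3.
Step 3: L[2][2] = √(1) = 1.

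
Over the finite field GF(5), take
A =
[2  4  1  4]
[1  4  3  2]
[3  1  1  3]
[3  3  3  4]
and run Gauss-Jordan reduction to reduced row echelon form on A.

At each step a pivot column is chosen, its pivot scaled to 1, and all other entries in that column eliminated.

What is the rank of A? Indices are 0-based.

[1] R0 /= 2  ⇒  (1, 2, 3, 2)
     R1 -= 1·R0  ⇒  (0, 2, 0, 0)
     R2 -= 3·R0  ⇒  (0, 0, 2, 2)
     R3 -= 3·R0  ⇒  (0, 2, 4, 3)
[2] R1 /= 2  ⇒  (0, 1, 0, 0)
     R0 -= 2·R1  ⇒  (1, 0, 3, 2)
     R3 -= 2·R1  ⇒  (0, 0, 4, 3)
[3] R2 /= 2  ⇒  (0, 0, 1, 1)
     R0 -= 3·R2  ⇒  (1, 0, 0, 4)
     R3 -= 4·R2  ⇒  (0, 0, 0, 4)
[4] R3 /= 4  ⇒  (0, 0, 0, 1)
     R0 -= 4·R3  ⇒  (1, 0, 0, 0)
     R2 -= 1·R3  ⇒  (0, 0, 1, 0)

rank = 4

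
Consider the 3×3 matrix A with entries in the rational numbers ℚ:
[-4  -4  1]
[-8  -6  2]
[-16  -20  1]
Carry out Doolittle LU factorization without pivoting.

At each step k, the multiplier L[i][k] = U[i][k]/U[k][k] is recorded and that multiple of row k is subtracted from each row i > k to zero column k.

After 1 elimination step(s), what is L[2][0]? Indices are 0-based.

L[2][0] = 4

Step 1: pivot at (0,0) is -4.
  row1 ← row1 − (2)·row0  ⇒  L[1][0]=2, U row1=(0, 2, 0)
  row2 ← row2 − (4)·row0  ⇒  L[2][0]=4, U row2=(0, -4, -3)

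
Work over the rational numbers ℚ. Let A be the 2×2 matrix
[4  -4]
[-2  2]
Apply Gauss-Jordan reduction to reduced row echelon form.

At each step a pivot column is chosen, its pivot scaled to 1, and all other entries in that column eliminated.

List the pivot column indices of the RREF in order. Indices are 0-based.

step 1: normalize row 0 (÷4) = (1, -1)
  row 1: subtract -2×row0 = (0, 0)
skip col 1 (zero from row 1)

pivot columns: 0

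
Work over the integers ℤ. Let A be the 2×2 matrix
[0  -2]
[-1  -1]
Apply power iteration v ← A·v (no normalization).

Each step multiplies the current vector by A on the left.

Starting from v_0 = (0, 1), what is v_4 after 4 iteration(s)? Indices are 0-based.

v_4 = (10, 11)

v_0 = (0, 1).
v_1 = A·v_0 = (-2, -1).
v_2 = A·v_1 = (2, 3).
v_3 = A·v_2 = (-6, -5).
v_4 = A·v_3 = (10, 11).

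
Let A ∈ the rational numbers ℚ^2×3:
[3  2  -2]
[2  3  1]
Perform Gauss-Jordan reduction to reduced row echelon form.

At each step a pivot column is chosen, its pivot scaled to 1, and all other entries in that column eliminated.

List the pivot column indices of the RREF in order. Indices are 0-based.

pivot(0,0)=3: scale R0 → (1, 2/3, -2/3)
  clear (1,0): R1 −= (2)R0 → (0, 5/3, 7/3)
pivot(1,1)=5/3: scale R1 → (0, 1, 7/5)
  clear (0,1): R0 −= (2/3)R1 → (1, 0, -8/5)

pivot columns: 0, 1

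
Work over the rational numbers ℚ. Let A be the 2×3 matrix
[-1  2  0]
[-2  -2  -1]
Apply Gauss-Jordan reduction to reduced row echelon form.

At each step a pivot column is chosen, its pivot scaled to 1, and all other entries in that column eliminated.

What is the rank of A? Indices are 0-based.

rank = 2

[1] R0 /= -1  ⇒  (1, -2, 0)
     R1 -= -2·R0  ⇒  (0, -6, -1)
[2] R1 /= -6  ⇒  (0, 1, 1/6)
     R0 -= -2·R1  ⇒  (1, 0, 1/3)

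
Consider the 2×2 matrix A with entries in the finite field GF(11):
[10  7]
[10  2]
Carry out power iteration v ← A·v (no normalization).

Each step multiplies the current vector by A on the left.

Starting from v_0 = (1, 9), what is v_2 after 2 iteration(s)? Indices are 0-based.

v_0 = (1, 9).
v_1 = A·v_0 = (7, 6).
v_2 = A·v_1 = (2, 5).

v_2 = (2, 5)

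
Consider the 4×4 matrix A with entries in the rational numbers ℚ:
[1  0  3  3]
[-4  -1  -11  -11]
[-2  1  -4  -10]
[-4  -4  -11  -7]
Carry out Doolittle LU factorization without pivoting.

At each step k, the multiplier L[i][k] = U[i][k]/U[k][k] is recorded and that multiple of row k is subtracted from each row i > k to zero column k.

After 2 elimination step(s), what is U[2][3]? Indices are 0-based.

U[2][3] = -3

[col 0] pivot 1
  R1 -= -4*R0 → (0, -1, 1, 1)  (L[1][0] := -4)
  R2 -= -2*R0 → (0, 1, 2, -4)  (L[2][0] := -2)
  R3 -= -4*R0 → (0, -4, 1, 5)  (L[3][0] := -4)
[col 1] pivot -1
  R2 -= -1*R1 → (0, 0, 3, -3)  (L[2][1] := -1)
  R3 -= 4*R1 → (0, 0, -3, 1)  (L[3][1] := 4)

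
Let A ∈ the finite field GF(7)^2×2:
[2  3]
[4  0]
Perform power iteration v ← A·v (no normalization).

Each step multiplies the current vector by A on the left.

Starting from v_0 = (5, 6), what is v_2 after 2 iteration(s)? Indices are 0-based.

v_2 = (4, 0)

v_0 = (5, 6).
v_1 = A·v_0 = (0, 6).
v_2 = A·v_1 = (4, 0).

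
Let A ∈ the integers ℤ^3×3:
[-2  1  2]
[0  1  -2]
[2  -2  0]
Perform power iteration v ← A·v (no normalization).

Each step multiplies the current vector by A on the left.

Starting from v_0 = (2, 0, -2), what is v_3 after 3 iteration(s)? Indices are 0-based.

v_3 = (-108, 44, 64)

v_0 = (2, 0, -2).
v_1 = A·v_0 = (-8, 4, 4).
v_2 = A·v_1 = (28, -4, -24).
v_3 = A·v_2 = (-108, 44, 64).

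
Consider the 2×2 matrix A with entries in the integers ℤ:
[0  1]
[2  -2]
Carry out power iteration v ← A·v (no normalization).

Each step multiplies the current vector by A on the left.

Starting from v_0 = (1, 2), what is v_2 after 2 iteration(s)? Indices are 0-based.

v_0 = (1, 2).
v_1 = A·v_0 = (2, -2).
v_2 = A·v_1 = (-2, 8).

v_2 = (-2, 8)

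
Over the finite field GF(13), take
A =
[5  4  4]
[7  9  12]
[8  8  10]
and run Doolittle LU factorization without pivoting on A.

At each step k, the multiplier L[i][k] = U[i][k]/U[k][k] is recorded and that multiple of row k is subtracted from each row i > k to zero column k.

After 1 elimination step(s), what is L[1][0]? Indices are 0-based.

Step 1: pivot at (0,0) is 5.
  row1 ← row1 − (4)·row0  ⇒  L[1][0]=4, U row1=(0, 6, 9)
  row2 ← row2 − (12)·row0  ⇒  L[2][0]=12, U row2=(0, 12, 1)

L[1][0] = 4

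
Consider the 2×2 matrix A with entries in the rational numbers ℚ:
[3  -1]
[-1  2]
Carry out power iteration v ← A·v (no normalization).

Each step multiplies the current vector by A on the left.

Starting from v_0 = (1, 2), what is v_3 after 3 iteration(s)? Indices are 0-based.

v_3 = (-5, 10)

v_0 = (1, 2).
v_1 = A·v_0 = (1, 3).
v_2 = A·v_1 = (0, 5).
v_3 = A·v_2 = (-5, 10).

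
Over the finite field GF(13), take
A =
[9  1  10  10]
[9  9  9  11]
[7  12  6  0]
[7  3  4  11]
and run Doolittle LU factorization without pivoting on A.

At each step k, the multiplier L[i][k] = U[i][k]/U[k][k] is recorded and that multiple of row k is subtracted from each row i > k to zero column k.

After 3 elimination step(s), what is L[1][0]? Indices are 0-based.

[col 0] pivot 9
  R1 -= 1*R0 → (0, 8, 12, 1)  (L[1][0] := 1)
  R2 -= 8*R0 → (0, 4, 4, 11)  (L[2][0] := 8)
  R3 -= 8*R0 → (0, 8, 2, 9)  (L[3][0] := 8)
[col 1] pivot 8
  R2 -= 7*R1 → (0, 0, 11, 4)  (L[2][1] := 7)
  R3 -= 1*R1 → (0, 0, 3, 8)  (L[3][1] := 1)
[col 2] pivot 11
  R3 -= 5*R2 → (0, 0, 0, 1)  (L[3][2] := 5)

L[1][0] = 1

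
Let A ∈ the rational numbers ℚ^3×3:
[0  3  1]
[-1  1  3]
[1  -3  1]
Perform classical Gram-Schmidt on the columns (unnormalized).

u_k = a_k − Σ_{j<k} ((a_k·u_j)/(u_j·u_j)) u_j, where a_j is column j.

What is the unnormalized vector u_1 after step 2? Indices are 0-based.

u_1 = (3, -1, -1)

Step 1: u_0 = a_0 = (0, -1, 1).
Step 2: u_1 = a_1 − (-2)·u_0 = (3, -1, -1).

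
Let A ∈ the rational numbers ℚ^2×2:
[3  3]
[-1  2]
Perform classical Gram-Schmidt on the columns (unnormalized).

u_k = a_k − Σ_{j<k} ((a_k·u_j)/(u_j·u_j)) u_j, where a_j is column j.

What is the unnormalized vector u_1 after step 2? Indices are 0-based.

Step 1: u_0 = a_0 = (3, -1).
Step 2: u_1 = a_1 − (7/10)·u_0 = (9/10, 27/10).

u_1 = (9/10, 27/10)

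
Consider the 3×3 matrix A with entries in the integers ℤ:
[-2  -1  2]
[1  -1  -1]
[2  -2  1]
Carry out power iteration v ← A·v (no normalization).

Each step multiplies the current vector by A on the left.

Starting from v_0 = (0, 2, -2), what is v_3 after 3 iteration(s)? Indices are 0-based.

v_0 = (0, 2, -2).
v_1 = A·v_0 = (-6, 0, -6).
v_2 = A·v_1 = (0, 0, -18).
v_3 = A·v_2 = (-36, 18, -18).

v_3 = (-36, 18, -18)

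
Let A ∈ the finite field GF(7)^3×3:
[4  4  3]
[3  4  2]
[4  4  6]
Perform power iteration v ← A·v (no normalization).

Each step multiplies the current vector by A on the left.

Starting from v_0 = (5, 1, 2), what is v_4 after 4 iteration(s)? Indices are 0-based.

v_0 = (5, 1, 2).
v_1 = A·v_0 = (2, 2, 1).
v_2 = A·v_1 = (5, 2, 1).
v_3 = A·v_2 = (3, 4, 6).
v_4 = A·v_3 = (4, 2, 1).

v_4 = (4, 2, 1)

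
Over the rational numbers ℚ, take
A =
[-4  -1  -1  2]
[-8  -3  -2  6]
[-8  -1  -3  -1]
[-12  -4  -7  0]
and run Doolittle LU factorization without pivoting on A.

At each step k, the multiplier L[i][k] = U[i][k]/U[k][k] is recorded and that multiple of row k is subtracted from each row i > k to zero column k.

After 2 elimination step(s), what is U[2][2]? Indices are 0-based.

U[2][2] = -1

Step 1: pivot at (0,0) is -4.
  row1 ← row1 − (2)·row0  ⇒  L[1][0]=2, U row1=(0, -1, 0, 2)
  row2 ← row2 − (2)·row0  ⇒  L[2][0]=2, U row2=(0, 1, -1, -5)
  row3 ← row3 − (3)·row0  ⇒  L[3][0]=3, U row3=(0, -1, -4, -6)
Step 2: pivot at (1,1) is -1.
  row2 ← row2 − (-1)·row1  ⇒  L[2][1]=-1, U row2=(0, 0, -1, -3)
  row3 ← row3 − (1)·row1  ⇒  L[3][1]=1, U row3=(0, 0, -4, -8)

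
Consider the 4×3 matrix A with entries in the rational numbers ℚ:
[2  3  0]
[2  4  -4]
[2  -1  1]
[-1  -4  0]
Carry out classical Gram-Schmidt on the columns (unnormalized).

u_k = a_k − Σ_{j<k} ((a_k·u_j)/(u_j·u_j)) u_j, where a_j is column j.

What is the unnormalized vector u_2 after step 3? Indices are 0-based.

u_2 = (67/58, -70/29, 25/58, -48/29)

Step 1: u_0 = a_0 = (2, 2, 2, -1).
Step 2: u_1 = a_1 − (16/13)·u_0 = (7/13, 20/13, -45/13, -36/13).
Step 3: u_2 = a_2 − (-6/13)·u_0 − (-25/58)·u_1 = (67/58, -70/29, 25/58, -48/29).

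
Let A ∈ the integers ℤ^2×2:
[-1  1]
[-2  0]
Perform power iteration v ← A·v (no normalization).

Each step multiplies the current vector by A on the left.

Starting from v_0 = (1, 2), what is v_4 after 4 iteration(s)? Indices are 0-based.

v_0 = (1, 2).
v_1 = A·v_0 = (1, -2).
v_2 = A·v_1 = (-3, -2).
v_3 = A·v_2 = (1, 6).
v_4 = A·v_3 = (5, -2).

v_4 = (5, -2)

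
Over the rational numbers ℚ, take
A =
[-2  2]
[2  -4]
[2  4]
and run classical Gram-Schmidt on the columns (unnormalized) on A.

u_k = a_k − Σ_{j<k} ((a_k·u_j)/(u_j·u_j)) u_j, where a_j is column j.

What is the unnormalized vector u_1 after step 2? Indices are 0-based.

u_1 = (4/3, -10/3, 14/3)

Step 1: u_0 = a_0 = (-2, 2, 2).
Step 2: u_1 = a_1 − (-1/3)·u_0 = (4/3, -10/3, 14/3).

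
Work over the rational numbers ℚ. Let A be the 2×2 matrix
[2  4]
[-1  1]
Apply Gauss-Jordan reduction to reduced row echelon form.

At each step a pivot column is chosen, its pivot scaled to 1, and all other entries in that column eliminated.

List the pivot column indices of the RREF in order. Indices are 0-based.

pivot columns: 0, 1

[1] R0 /= 2  ⇒  (1, 2)
     R1 -= -1·R0  ⇒  (0, 3)
[2] R1 /= 3  ⇒  (0, 1)
     R0 -= 2·R1  ⇒  (1, 0)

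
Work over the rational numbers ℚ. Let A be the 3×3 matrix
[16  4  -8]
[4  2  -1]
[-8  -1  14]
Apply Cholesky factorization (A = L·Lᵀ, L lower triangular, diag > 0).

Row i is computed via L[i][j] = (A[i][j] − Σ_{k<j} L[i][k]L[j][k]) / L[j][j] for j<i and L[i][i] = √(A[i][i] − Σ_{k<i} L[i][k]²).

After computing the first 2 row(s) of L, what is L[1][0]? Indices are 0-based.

Step 1: L[0][0] = √(16) = 4.
  L[1][0] = (4) / L[0][0] = 1.
Step 2: L[1][1] = √(1) = 1.

L[1][0] = 1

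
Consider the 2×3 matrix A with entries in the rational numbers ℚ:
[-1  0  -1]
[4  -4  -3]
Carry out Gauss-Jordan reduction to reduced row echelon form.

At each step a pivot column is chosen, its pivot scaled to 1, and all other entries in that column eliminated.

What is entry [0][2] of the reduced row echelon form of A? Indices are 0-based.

M[0][2] = 1

[1] R0 /= -1  ⇒  (1, 0, 1)
     R1 -= 4·R0  ⇒  (0, -4, -7)
[2] R1 /= -4  ⇒  (0, 1, 7/4)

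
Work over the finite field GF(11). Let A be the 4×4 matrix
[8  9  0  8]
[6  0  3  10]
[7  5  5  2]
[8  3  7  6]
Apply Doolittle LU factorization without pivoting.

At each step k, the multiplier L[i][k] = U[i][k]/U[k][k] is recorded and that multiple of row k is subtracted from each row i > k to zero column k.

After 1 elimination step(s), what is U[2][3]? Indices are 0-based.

Step 1: pivot at (0,0) is 8.
  row1 ← row1 − (9)·row0  ⇒  L[1][0]=9, U row1=(0, 7, 3, 4)
  row2 ← row2 − (5)·row0  ⇒  L[2][0]=5, U row2=(0, 4, 5, 6)
  row3 ← row3 − (1)·row0  ⇒  L[3][0]=1, U row3=(0, 5, 7, 9)

U[2][3] = 6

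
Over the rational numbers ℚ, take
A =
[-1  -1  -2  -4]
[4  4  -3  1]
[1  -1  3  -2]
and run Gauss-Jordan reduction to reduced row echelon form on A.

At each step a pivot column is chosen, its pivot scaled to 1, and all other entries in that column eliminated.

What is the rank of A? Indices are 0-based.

rank = 3

[1] R0 /= -1  ⇒  (1, 1, 2, 4)
     R1 -= 4·R0  ⇒  (0, 0, -11, -15)
     R2 -= 1·R0  ⇒  (0, -2, 1, -6)
[2] R1 <-> R2
[2] R1 /= -2  ⇒  (0, 1, -1/2, 3)
     R0 -= 1·R1  ⇒  (1, 0, 5/2, 1)
[3] R2 /= -11  ⇒  (0, 0, 1, 15/11)
     R0 -= 5/2·R2  ⇒  (1, 0, 0, -53/22)
     R1 -= -1/2·R2  ⇒  (0, 1, 0, 81/22)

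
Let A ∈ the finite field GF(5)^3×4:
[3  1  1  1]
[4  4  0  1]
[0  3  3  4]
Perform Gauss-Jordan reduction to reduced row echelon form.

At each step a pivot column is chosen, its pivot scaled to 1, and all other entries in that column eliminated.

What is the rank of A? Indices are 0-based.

[1] R0 /= 3  ⇒  (1, 2, 2, 2)
     R1 -= 4·R0  ⇒  (0, 1, 2, 3)
[2] R1 /= 1  ⇒  (0, 1, 2, 3)
     R0 -= 2·R1  ⇒  (1, 0, 3, 1)
     R2 -= 3·R1  ⇒  (0, 0, 2, 0)
[3] R2 /= 2  ⇒  (0, 0, 1, 0)
     R0 -= 3·R2  ⇒  (1, 0, 0, 1)
     R1 -= 2·R2  ⇒  (0, 1, 0, 3)

rank = 3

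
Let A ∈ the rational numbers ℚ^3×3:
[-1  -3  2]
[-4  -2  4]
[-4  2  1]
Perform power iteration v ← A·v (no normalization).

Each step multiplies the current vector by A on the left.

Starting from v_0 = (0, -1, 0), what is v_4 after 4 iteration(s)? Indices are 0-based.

v_0 = (0, -1, 0).
v_1 = A·v_0 = (3, 2, -2).
v_2 = A·v_1 = (-13, -24, -10).
v_3 = A·v_2 = (65, 60, -6).
v_4 = A·v_3 = (-257, -404, -146).

v_4 = (-257, -404, -146)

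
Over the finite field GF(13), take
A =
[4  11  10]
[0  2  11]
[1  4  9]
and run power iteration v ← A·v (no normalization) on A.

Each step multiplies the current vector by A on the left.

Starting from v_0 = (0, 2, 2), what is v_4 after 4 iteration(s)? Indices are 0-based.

v_4 = (12, 1, 2)

v_0 = (0, 2, 2).
v_1 = A·v_0 = (3, 0, 0).
v_2 = A·v_1 = (12, 0, 3).
v_3 = A·v_2 = (0, 7, 0).
v_4 = A·v_3 = (12, 1, 2).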